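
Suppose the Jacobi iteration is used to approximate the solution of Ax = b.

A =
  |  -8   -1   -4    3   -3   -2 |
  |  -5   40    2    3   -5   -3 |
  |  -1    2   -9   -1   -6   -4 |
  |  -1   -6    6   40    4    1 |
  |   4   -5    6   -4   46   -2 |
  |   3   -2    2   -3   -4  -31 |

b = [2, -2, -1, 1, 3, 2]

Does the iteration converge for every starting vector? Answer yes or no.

yes

Let D = diag(-8, 40, -9, 40, 46, -31); L, U the strict triangles.
T_J = -D⁻¹(L+U): T[5,1] = -(-2)/(-31) = -0.0645; T[5,5] = 0.
  T[0,:] = [+0.0000 -0.1250 -0.5000 +0.3750 -0.3750 -0.2500]
  T[1,:] = [+0.1250 +0.0000 -0.0500 -0.0750 +0.1250 +0.0750]
  T[2,:] = [-0.1111 +0.2222 +0.0000 -0.1111 -0.6667 -0.4444]
  T[3,:] = [+0.0250 +0.1500 -0.1500 +0.0000 -0.1000 -0.0250]
  T[4,:] = [-0.0870 +0.1087 -0.1304 +0.0870 +0.0000 +0.0435]
  T[5,:] = [+0.0968 -0.0645 +0.0645 -0.0968 -0.1290 +0.0000]
|roots of det(T-λI)|: 0.4442, 0.3130, 0.1941, 0.1941, 0.0927, 0.0927.
ρ = 0.4442; 0.4442 < 1, so it converges for any x₀.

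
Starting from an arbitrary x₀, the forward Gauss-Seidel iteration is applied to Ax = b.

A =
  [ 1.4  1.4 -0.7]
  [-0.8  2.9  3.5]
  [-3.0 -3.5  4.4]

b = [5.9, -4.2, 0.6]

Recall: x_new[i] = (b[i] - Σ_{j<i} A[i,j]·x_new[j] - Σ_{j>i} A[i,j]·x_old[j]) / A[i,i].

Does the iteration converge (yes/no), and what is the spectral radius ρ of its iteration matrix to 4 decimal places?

Let D = diag(1.4, 2.9, 4.4); L, U the strict triangles.
T_GS = -(D+L)⁻¹U: row 0 first, T[0,2] = -(-0.7)/(1.4) = +0.5000; later rows by forward substitution.
  T[0,:] = [+0.0000 -1.0000 +0.5000]
  T[1,:] = [+0.0000 -0.2759 -1.0690]
  T[2,:] = [+0.0000 -0.9013 -0.5094]
eigenvalue magnitudes: 1.3811, 0.5958, 0.0000.
spectral radius ρ = 1.3811; 1.3811 > 1: divergent.

no, ρ = 1.3811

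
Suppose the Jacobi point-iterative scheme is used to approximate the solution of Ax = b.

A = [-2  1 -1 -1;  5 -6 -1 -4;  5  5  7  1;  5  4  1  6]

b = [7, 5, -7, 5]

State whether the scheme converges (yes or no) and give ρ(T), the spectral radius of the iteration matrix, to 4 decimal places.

no, ρ = 1.4815

Diagonal D = diag(-2, -6, 7, 6); L, U strict lower/upper.
T_J = -D⁻¹(L+U): T[2,3] = -(1)/(7) = -0.1429; T[2,2] = 0.
  T[0,:] = [+0.0000  +0.5000  -0.5000  -0.5000]
  T[1,:] = [+0.8333  +0.0000  -0.1667  -0.6667]
  T[2,:] = [-0.7143  -0.7143  +0.0000  -0.1429]
  T[3,:] = [-0.8333  -0.6667  -0.1667  +0.0000]
moduli |λ_i(T)| = 1.4815, 0.9594, 0.6508, 0.1287.
ρ(T) = max|λ| = 1.4815; 1.4815 > 1: divergent.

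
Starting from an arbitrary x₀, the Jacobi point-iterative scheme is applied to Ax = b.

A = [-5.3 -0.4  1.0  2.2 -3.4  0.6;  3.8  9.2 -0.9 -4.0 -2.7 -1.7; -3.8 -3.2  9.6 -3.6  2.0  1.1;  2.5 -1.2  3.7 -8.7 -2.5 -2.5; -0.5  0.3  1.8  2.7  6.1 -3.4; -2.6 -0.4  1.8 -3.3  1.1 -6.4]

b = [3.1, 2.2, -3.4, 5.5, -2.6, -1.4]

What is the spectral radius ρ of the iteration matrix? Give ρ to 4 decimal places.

1.1255

A = D + L + U where D = diag(-5.3, 9.2, 9.6, -8.7, 6.1, -6.4).
Jacobi: T = -D⁻¹(L+U), T[1,5] = -(-1.7)/(9.2) = +0.1848; T[1,1] = 0.
  T[0,:] = [+0.0000  -0.0755  +0.1887  +0.4151  -0.6415  +0.1132]
  T[1,:] = [-0.4130  +0.0000  +0.0978  +0.4348  +0.2935  +0.1848]
  T[2,:] = [+0.3958  +0.3333  +0.0000  +0.3750  -0.2083  -0.1146]
  T[3,:] = [+0.2874  -0.1379  +0.4253  +0.0000  -0.2874  -0.2874]
  T[4,:] = [+0.0820  -0.0492  -0.2951  -0.4426  +0.0000  +0.5574]
  T[5,:] = [-0.4062  -0.0625  +0.2812  -0.5156  +0.1719  +0.0000]
eigenvalue magnitudes: 1.1255, 0.6947, 0.6947, 0.4213, 0.4213, 0.2672.
spectral radius ρ = 1.1255; 1.1255 > 1 ⇒ diverges.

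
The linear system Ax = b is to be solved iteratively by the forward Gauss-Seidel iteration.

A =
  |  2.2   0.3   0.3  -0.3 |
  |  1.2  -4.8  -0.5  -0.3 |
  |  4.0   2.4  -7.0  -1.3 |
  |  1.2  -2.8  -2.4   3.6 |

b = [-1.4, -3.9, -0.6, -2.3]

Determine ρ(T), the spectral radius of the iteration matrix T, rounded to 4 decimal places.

0.3062

Let D = diag(2.2, -4.8, -7, 3.6); L, U the strict triangles.
T_GS = -(D+L)⁻¹U: row 0 first, T[0,2] = -(0.3)/(2.2) = -0.1364; later rows by forward substitution.
  T[0,:] = [+0.0000 -0.1364 -0.1364 +0.1364]
  T[1,:] = [+0.0000 -0.0341 -0.1383 -0.0284]
  T[2,:] = [+0.0000 -0.0896 -0.1253 -0.1175]
  T[3,:] = [+0.0000 -0.0408 -0.1456 -0.1459]
moduli |λ_i(T)| = 0.3062, 0.0540, 0.0532, 0.0000.
ρ = 0.3062; 0.3062 < 1 ⇒ converges.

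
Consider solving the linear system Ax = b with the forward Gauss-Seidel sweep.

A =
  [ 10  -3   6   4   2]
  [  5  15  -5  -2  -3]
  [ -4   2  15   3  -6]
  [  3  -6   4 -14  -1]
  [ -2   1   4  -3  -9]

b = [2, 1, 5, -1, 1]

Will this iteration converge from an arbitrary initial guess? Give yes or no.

Write A = D+L+U with D = diag(10, 15, 15, -14, -9).
Gauss-Seidel: T = -(D+L)⁻¹U, row 0 first, T[0,3] = -(4)/(10) = -0.4000; later rows by forward substitution.
  T[0,:] = [+0.0000, +0.3000, -0.6000, -0.4000, -0.2000]
  T[1,:] = [+0.0000, -0.1000, +0.5333, +0.2667, +0.2667]
  T[2,:] = [+0.0000, +0.0933, -0.2311, -0.3422, +0.3111]
  T[3,:] = [+0.0000, +0.1338, -0.4232, -0.2978, -0.1397]
  T[4,:] = [+0.0000, -0.0809, +0.2309, +0.0657, +0.2589]
|eigenvalues of T|: 0.7926, 0.3565, 0.0801, 0.0140, 0.0000.
ρ(T) = max|λ| = 0.7926; 0.7926 < 1, so it converges for any x₀.

yes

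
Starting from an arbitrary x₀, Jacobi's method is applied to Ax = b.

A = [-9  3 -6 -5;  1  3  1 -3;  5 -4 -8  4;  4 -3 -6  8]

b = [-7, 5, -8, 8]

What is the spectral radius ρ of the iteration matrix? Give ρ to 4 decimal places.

Let D = diag(-9, 3, -8, 8); L, U the strict triangles.
T_J = -D⁻¹(L+U): T[3,1] = -(-3)/(8) = +0.3750; T[3,3] = 0.
  T[0,:] = [+0.0000  +0.3333  -0.6667  -0.5556]
  T[1,:] = [-0.3333  +0.0000  -0.3333  +1.0000]
  T[2,:] = [+0.6250  -0.5000  +0.0000  +0.5000]
  T[3,:] = [-0.5000  +0.3750  +0.7500  +0.0000]
moduli |λ_i(T)| = 1.2091, 0.7280, 0.7280, 0.2880.
spectral radius ρ = 1.2091; 1.2091 > 1 ⇒ diverges.

1.2091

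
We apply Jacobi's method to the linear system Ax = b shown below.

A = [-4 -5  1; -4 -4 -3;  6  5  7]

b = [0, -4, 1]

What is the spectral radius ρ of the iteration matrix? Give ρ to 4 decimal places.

Split A = D + L + U, D = diag(-4, -4, 7).
T_J = -D⁻¹(L+U): T[1,2] = -(-3)/(-4) = -0.7500; T[1,1] = 0.
  T[0,:] = [+0.0000, -1.2500, +0.2500]
  T[1,:] = [-1.0000, +0.0000, -0.7500]
  T[2,:] = [-0.8571, -0.7143, +0.0000]
moduli |λ_i(T)| = 1.4185, 0.9590, 0.4594.
ρ(T) = max|λ| = 1.4185; 1.4185 > 1, so it fails to converge.

1.4185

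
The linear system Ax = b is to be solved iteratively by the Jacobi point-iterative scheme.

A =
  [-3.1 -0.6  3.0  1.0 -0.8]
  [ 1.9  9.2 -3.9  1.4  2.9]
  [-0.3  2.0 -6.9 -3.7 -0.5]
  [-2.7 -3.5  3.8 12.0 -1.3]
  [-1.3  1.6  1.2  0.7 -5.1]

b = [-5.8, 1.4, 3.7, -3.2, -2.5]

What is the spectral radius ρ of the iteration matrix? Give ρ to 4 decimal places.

Write A = D+L+U with D = diag(-3.1, 9.2, -6.9, 12, -5.1).
T_J = -D⁻¹(L+U): T[1,4] = -(2.9)/(9.2) = -0.3152; T[1,1] = 0.
  T[0,:] = [+0.0000, -0.1935, +0.9677, +0.3226, -0.2581]
  T[1,:] = [-0.2065, +0.0000, +0.4239, -0.1522, -0.3152]
  T[2,:] = [-0.0435, +0.2899, +0.0000, -0.5362, -0.0725]
  T[3,:] = [+0.2250, +0.2917, -0.3167, +0.0000, +0.1083]
  T[4,:] = [-0.2549, +0.3137, +0.2353, +0.1373, +0.0000]
moduli |λ_i(T)| = 0.8652, 0.4454, 0.4454, 0.2855, 0.2855.
ρ(T) = max|λ| = 0.8652; 0.8652 < 1 ⇒ converges.

0.8652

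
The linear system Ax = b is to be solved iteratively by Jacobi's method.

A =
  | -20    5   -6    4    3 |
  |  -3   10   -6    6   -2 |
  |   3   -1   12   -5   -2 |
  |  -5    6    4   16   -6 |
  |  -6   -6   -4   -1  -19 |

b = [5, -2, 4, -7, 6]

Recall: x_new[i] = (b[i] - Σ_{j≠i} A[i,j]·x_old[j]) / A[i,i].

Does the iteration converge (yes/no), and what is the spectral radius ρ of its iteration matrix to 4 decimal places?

yes, ρ = 0.8258

Write A = D+L+U with D = diag(-20, 10, 12, 16, -19).
T_J = -D⁻¹(L+U): T[2,4] = -(-2)/(12) = +0.1667; T[2,2] = 0.
  T[0,:] = [+0.0000, +0.2500, -0.3000, +0.2000, +0.1500]
  T[1,:] = [+0.3000, +0.0000, +0.6000, -0.6000, +0.2000]
  T[2,:] = [-0.2500, +0.0833, +0.0000, +0.4167, +0.1667]
  T[3,:] = [+0.3125, -0.3750, -0.2500, +0.0000, +0.3750]
  T[4,:] = [-0.3158, -0.3158, -0.2105, -0.0526, +0.0000]
|λ(T)| sorted: 0.8258, 0.4758, 0.4758, 0.3967, 0.3967.
ρ = 0.8258; 0.8258 < 1 ⇒ converges.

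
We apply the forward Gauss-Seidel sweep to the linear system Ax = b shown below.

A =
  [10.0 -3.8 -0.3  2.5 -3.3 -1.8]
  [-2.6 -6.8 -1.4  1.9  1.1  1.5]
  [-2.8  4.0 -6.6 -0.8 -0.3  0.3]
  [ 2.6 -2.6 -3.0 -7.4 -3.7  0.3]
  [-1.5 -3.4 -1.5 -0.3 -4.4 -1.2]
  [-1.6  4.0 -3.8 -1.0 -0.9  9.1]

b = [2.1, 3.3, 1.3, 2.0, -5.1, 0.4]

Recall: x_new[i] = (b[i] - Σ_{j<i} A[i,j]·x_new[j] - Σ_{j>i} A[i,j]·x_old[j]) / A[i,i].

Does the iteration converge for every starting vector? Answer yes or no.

Diagonal D = diag(10, -6.8, -6.6, -7.4, -4.4, 9.1); L, U strict lower/upper.
Gauss-Seidel: T = -(D+L)⁻¹U, row 0 first, T[0,1] = -(-3.8)/(10) = +0.3800; later rows by forward substitution.
  T[0,:] = [+0.0000 +0.3800 +0.0300 -0.2500 +0.3300 +0.1800]
  T[1,:] = [+0.0000 -0.1453 -0.2174 +0.3750 +0.0356 +0.1518]
  T[2,:] = [+0.0000 -0.2493 -0.1445 +0.2121 -0.1639 +0.0611]
  T[3,:] = [+0.0000 +0.2856 +0.1455 -0.3056 -0.3301 +0.0257]
  T[4,:] = [+0.0000 +0.0482 +0.1971 -0.2560 -0.0616 -0.4739]
  T[5,:] = [+0.0000 +0.0627 +0.0760 -0.1791 -0.0684 -0.0536]
moduli |λ_i(T)| = 0.8382, 0.1371, 0.1371, 0.1340, 0.1077, 0.0000.
spectral radius ρ = 0.8382; 0.8382 < 1, so it converges for any x₀.

yes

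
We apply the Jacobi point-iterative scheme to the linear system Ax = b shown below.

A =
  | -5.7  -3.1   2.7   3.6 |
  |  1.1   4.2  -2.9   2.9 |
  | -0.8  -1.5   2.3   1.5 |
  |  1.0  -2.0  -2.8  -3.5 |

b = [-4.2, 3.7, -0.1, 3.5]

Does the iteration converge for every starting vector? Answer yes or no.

Diagonal D = diag(-5.7, 4.2, 2.3, -3.5); L, U strict lower/upper.
T_J = -D⁻¹(L+U): T[3,1] = -(-2)/(-3.5) = -0.5714; T[3,3] = 0.
  T[0,:] = [+0.0000, -0.5439, +0.4737, +0.6316]
  T[1,:] = [-0.2619, +0.0000, +0.6905, -0.6905]
  T[2,:] = [+0.3478, +0.6522, +0.0000, -0.6522]
  T[3,:] = [+0.2857, -0.5714, -0.8000, +0.0000]
|roots of det(T-λI)|: 1.3832, 1.1226, 0.6309, 0.3702.
ρ = 1.3832; 1.3832 > 1, so it fails to converge.

no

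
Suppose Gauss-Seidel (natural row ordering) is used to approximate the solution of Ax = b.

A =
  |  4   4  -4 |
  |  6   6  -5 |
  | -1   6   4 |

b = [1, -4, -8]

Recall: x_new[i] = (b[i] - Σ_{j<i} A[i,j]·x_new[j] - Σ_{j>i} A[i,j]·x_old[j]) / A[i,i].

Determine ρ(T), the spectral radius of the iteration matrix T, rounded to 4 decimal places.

1.3451

Diagonal D = diag(4, 6, 4); L, U strict lower/upper.
T_GS = -(D+L)⁻¹U: row 0 first, T[0,1] = -(4)/(4) = -1.0000; later rows by forward substitution.
  T[0,:] = [+0.0000  -1.0000  +1.0000]
  T[1,:] = [+0.0000  +1.0000  -0.1667]
  T[2,:] = [+0.0000  -1.7500  +0.5000]
eigenvalue magnitudes: 1.3451, 0.1549, 0.0000.
ρ = 1.3451; 1.3451 > 1: divergent.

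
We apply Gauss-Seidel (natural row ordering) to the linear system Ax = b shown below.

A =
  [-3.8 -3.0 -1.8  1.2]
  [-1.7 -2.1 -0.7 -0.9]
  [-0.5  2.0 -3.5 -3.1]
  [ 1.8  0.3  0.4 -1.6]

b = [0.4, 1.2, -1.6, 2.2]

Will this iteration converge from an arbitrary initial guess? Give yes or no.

no

Let D = diag(-3.8, -2.1, -3.5, -1.6); L, U the strict triangles.
T_GS = -(D+L)⁻¹U: row 0 first, T[0,2] = -(-1.8)/(-3.8) = -0.4737; later rows by forward substitution.
  T[0,:] = [+0.0000, -0.7895, -0.4737, +0.3158]
  T[1,:] = [+0.0000, +0.6391, +0.0501, -0.6842]
  T[2,:] = [+0.0000, +0.4780, +0.0963, -1.3218]
  T[3,:] = [+0.0000, -0.6488, -0.4994, -0.1035]
eigenvalue magnitudes: 1.3390, 0.9199, 0.2129, 0.0000.
ρ(T) = max|λ| = 1.3390; 1.3390 > 1: divergent.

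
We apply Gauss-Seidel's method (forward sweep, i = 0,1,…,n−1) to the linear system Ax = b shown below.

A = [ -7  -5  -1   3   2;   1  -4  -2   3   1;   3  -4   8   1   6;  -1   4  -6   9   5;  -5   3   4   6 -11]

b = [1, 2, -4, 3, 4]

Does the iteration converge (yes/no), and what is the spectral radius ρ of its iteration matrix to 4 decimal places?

Diagonal D = diag(-7, -4, 8, 9, -11); L, U strict lower/upper.
T_GS = -(D+L)⁻¹U: row 0 first, T[0,2] = -(-1)/(-7) = -0.1429; later rows by forward substitution.
  T[0,:] = [+0.0000  -0.7143  -0.1429  +0.4286  +0.2857]
  T[1,:] = [+0.0000  -0.1786  -0.5357  +0.8571  +0.3214]
  T[2,:] = [+0.0000  +0.1786  -0.2143  +0.1429  -0.6964]
  T[3,:] = [+0.0000  +0.1190  +0.0794  -0.2381  -1.1310]
  T[4,:] = [+0.0000  +0.4058  -0.1158  -0.0390  -0.9123]
|λ(T)| sorted: 1.3416, 0.3950, 0.3950, 0.0539, 0.0000.
ρ(T) = max|λ| = 1.3416; 1.3416 > 1, so it fails to converge.

no, ρ = 1.3416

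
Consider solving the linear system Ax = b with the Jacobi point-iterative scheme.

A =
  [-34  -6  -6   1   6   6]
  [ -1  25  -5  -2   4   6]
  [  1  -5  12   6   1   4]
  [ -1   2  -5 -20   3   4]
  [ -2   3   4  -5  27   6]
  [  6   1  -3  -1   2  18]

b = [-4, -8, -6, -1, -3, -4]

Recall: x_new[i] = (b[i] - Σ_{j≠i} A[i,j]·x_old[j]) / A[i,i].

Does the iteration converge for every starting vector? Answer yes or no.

Write A = D+L+U with D = diag(-34, 25, 12, -20, 27, 18).
Jacobi T = -D⁻¹(L+U): T[3,2] = -(-5)/(-20) = -0.2500; T[3,3] = 0.
  T[0,:] = [+0.0000  -0.1765  -0.1765  +0.0294  +0.1765  +0.1765]
  T[1,:] = [+0.0400  +0.0000  +0.2000  +0.0800  -0.1600  -0.2400]
  T[2,:] = [-0.0833  +0.4167  +0.0000  -0.5000  -0.0833  -0.3333]
  T[3,:] = [-0.0500  +0.1000  -0.2500  +0.0000  +0.1500  +0.2000]
  T[4,:] = [+0.0741  -0.1111  -0.1481  +0.1852  +0.0000  -0.2222]
  T[5,:] = [-0.3333  -0.0556  +0.1667  +0.0556  -0.1111  +0.0000]
|roots of det(T-λI)|: 0.5700, 0.3815, 0.3815, 0.1266, 0.1266, 0.0820.
ρ(T) = max|λ| = 0.5700; 0.5700 < 1: convergent.

yes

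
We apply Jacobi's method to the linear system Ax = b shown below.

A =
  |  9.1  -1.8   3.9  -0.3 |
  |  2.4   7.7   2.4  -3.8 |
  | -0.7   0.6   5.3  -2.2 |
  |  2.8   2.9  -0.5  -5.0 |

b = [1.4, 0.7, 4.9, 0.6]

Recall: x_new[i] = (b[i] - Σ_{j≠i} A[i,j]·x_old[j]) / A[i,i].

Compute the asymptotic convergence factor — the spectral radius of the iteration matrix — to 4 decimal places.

0.6906

A = D + L + U where D = diag(9.1, 7.7, 5.3, -5).
T_J = -D⁻¹(L+U): T[1,2] = -(2.4)/(7.7) = -0.3117; T[1,1] = 0.
  T[0,:] = [+0.0000, +0.1978, -0.4286, +0.0330]
  T[1,:] = [-0.3117, +0.0000, -0.3117, +0.4935]
  T[2,:] = [+0.1321, -0.1132, +0.0000, +0.4151]
  T[3,:] = [+0.5600, +0.5800, -0.1000, +0.0000]
eigenvalue magnitudes: 0.6906, 0.4213, 0.4213, 0.3429.
ρ(T) = max|λ| = 0.6906; 0.6906 < 1: convergent.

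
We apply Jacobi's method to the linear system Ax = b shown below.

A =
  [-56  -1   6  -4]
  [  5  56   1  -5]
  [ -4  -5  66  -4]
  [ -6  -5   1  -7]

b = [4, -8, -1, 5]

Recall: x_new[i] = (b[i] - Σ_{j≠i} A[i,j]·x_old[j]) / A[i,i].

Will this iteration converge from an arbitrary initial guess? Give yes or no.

yes

Split A = D + L + U, D = diag(-56, 56, 66, -7).
T_J = -D⁻¹(L+U): T[3,0] = -(-6)/(-7) = -0.8571; T[3,3] = 0.
  T[0,:] = [+0.0000 -0.0179 +0.1071 -0.0714]
  T[1,:] = [-0.0893 +0.0000 -0.0179 +0.0893]
  T[2,:] = [+0.0606 +0.0758 +0.0000 +0.0606]
  T[3,:] = [-0.8571 -0.7143 +0.1429 +0.0000]
|eigenvalues of T|: 0.2317, 0.1853, 0.1853, 0.0326.
ρ = 0.2317; 0.2317 < 1 ⇒ converges.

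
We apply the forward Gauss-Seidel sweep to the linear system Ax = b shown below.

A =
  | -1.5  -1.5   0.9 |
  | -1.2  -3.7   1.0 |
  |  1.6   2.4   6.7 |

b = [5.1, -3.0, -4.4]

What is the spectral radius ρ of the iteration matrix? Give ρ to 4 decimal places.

0.3424

Write A = D+L+U with D = diag(-1.5, -3.7, 6.7).
T_GS = -(D+L)⁻¹U: row 0 first, T[0,2] = -(0.9)/(-1.5) = +0.6000; later rows by forward substitution.
  T[0,:] = [+0.0000  -1.0000  +0.6000]
  T[1,:] = [+0.0000  +0.3243  +0.0757]
  T[2,:] = [+0.0000  +0.1226  -0.1704]
|eigenvalues of T|: 0.3424, 0.1885, 0.0000.
spectral radius ρ = 0.3424; 0.3424 < 1, so it converges for any x₀.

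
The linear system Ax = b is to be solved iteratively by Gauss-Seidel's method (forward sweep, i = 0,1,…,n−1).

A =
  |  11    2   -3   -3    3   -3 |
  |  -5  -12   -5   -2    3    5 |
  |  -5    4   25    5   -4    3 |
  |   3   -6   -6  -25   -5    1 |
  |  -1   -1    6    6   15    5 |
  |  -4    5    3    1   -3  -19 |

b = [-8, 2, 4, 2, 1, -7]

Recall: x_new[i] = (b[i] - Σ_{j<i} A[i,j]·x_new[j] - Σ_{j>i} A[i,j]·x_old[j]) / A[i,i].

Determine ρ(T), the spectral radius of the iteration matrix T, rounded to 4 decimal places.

0.3648

Write A = D+L+U with D = diag(11, -12, 25, -25, 15, -19).
GS T = -(D+L)⁻¹U: row 0 first, T[0,3] = -(-3)/(11) = +0.2727; later rows by forward substitution.
  T[0,:] = [+0.0000  -0.1818  +0.2727  +0.2727  -0.2727  +0.2727]
  T[1,:] = [+0.0000  +0.0758  -0.5303  -0.2803  +0.3636  +0.3030]
  T[2,:] = [+0.0000  -0.0485  +0.1394  -0.1006  +0.0473  -0.1139]
  T[3,:] = [+0.0000  -0.0284  +0.1265  +0.1241  -0.3313  +0.0273]
  T[4,:] = [+0.0000  +0.0237  -0.1235  -0.0099  +0.1197  -0.2603]
  T[5,:] = [+0.0000  +0.0453  -0.1488  -0.1390  +0.1242  +0.0469]
|roots of det(T-λI)|: 0.3648, 0.2765, 0.2765, 0.1114, 0.0684, 0.0000.
ρ = 0.3648; 0.3648 < 1 ⇒ converges.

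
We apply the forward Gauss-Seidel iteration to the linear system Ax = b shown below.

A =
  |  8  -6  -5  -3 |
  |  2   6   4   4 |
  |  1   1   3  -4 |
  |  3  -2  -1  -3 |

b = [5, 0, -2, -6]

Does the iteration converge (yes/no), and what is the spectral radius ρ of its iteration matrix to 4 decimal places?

no, ρ = 1.2080

Split A = D + L + U, D = diag(8, 6, 3, -3).
Gauss-Seidel: T = -(D+L)⁻¹U, row 0 first, T[0,1] = -(-6)/(8) = +0.7500; later rows by forward substitution.
  T[0,:] = [+0.0000 +0.7500 +0.6250 +0.3750]
  T[1,:] = [+0.0000 -0.2500 -0.8750 -0.7917]
  T[2,:] = [+0.0000 -0.1667 +0.0833 +1.4722]
  T[3,:] = [+0.0000 +0.9722 +1.1806 +0.4120]
eigenvalue magnitudes: 1.2080, 0.7429, 0.7429, 0.0000.
ρ(T) = max|λ| = 1.2080; 1.2080 > 1, so it fails to converge.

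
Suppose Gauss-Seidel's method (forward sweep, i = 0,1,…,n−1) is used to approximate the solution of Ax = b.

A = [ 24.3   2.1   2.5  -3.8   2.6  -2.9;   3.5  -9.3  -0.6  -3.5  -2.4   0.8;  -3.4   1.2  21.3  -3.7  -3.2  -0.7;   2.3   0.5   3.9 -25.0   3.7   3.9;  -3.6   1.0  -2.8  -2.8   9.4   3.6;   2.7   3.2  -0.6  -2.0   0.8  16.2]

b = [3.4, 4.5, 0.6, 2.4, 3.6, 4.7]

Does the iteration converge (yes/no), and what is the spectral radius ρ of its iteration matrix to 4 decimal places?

yes, ρ = 0.2108

Write A = D+L+U with D = diag(24.3, -9.3, 21.3, -25, 9.4, 16.2).
GS T = -(D+L)⁻¹U: row 0 first, T[0,5] = -(-2.9)/(24.3) = +0.1193; later rows by forward substitution.
  T[0,:] = [+0.0000, -0.0864, -0.1029, +0.1564, -0.1070, +0.1193]
  T[1,:] = [+0.0000, -0.0325, -0.1032, -0.3175, -0.2983, +0.1309]
  T[2,:] = [+0.0000, -0.0120, -0.0106, +0.2166, +0.1500, +0.0445]
  T[3,:] = [+0.0000, -0.0105, -0.0132, +0.0418, +0.1556, +0.1765]
  T[4,:] = [+0.0000, -0.0363, -0.0355, +0.1706, +0.0818, -0.2853]
  T[5,:] = [+0.0000, +0.0209, +0.0373, +0.0414, +0.0975, -0.0082]
|eigenvalues of T|: 0.2108, 0.1219, 0.1219, 0.0540, 0.0540, 0.0000.
ρ(T) = max|λ| = 0.2108; 0.2108 < 1 ⇒ converges.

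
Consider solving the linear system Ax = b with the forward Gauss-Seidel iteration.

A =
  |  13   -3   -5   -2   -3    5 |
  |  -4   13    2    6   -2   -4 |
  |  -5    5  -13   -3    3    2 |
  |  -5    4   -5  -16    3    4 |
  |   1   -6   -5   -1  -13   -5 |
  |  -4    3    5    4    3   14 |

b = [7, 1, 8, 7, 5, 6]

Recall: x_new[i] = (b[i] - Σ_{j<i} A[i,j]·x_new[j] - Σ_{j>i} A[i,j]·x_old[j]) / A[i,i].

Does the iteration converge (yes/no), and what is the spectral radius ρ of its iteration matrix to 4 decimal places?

A = D + L + U where D = diag(13, 13, -13, -16, -13, 14).
Gauss-Seidel: T = -(D+L)⁻¹U, row 0 first, T[0,3] = -(-2)/(13) = +0.1538; later rows by forward substitution.
  T[0,:] = [+0.0000  +0.2308  +0.3846  +0.1538  +0.2308  -0.3846]
  T[1,:] = [+0.0000  +0.0710  -0.0355  -0.4142  +0.2249  +0.1893]
  T[2,:] = [+0.0000  -0.0614  -0.1616  -0.4492  +0.2285  +0.3746]
  T[3,:] = [+0.0000  -0.0352  -0.0786  -0.0112  +0.1002  +0.3005]
  T[4,:] = [+0.0000  +0.0113  +0.1142  +0.3767  -0.1816  -0.6688]
  T[5,:] = [+0.0000  +0.0803  +0.1732  +0.2157  -0.0536  -0.2268]
eigenvalue magnitudes: 0.8563, 0.1853, 0.1853, 0.1581, 0.0363, 0.0000.
ρ = 0.8563; 0.8563 < 1: convergent.

yes, ρ = 0.8563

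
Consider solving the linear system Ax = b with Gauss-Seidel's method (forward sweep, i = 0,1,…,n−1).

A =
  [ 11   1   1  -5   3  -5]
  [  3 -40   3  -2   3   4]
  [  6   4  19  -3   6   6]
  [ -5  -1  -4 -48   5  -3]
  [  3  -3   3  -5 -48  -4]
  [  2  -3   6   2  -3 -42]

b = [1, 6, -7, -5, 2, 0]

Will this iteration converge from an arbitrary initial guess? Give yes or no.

Diagonal D = diag(11, -40, 19, -48, -48, -42); L, U strict lower/upper.
GS T = -(D+L)⁻¹U: row 0 first, T[0,4] = -(3)/(11) = -0.2727; later rows by forward substitution.
  T[0,:] = [+0.0000  -0.0909  -0.0909  +0.4545  -0.2727  +0.4545]
  T[1,:] = [+0.0000  -0.0068  +0.0682  -0.0159  +0.0545  +0.1341]
  T[2,:] = [+0.0000  +0.0301  +0.0144  +0.0177  -0.2411  -0.4876]
  T[3,:] = [+0.0000  +0.0071  +0.0069  -0.0485  +0.1515  -0.0720]
  T[4,:] = [+0.0000  -0.0041  -0.0098  +0.0356  -0.0513  -0.0863]
  T[5,:] = [+0.0000  +0.0011  -0.0061  +0.0205  -0.0405  -0.0549]
|λ(T)| sorted: 0.1706, 0.0695, 0.0668, 0.0237, 0.0237, 0.0000.
ρ(T) = max|λ| = 0.1706; 0.1706 < 1: convergent.

yes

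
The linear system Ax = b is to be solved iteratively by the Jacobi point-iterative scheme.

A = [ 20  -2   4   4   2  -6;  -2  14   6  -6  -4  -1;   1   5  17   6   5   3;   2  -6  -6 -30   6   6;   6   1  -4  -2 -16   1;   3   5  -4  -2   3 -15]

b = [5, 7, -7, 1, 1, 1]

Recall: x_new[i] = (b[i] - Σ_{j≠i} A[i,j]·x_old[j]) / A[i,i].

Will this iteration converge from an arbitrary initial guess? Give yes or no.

yes

A = D + L + U where D = diag(20, 14, 17, -30, -16, -15).
Jacobi: T = -D⁻¹(L+U), T[5,2] = -(-4)/(-15) = -0.2667; T[5,5] = 0.
  T[0,:] = [+0.0000  +0.1000  -0.2000  -0.2000  -0.1000  +0.3000]
  T[1,:] = [+0.1429  +0.0000  -0.4286  +0.4286  +0.2857  +0.0714]
  T[2,:] = [-0.0588  -0.2941  +0.0000  -0.3529  -0.2941  -0.1765]
  T[3,:] = [+0.0667  -0.2000  -0.2000  +0.0000  +0.2000  +0.2000]
  T[4,:] = [+0.3750  +0.0625  -0.2500  -0.1250  +0.0000  +0.0625]
  T[5,:] = [+0.2000  +0.3333  -0.2667  -0.1333  +0.2000  +0.0000]
|eigenvalues of T|: 0.8457, 0.3904, 0.3904, 0.3539, 0.2894, 0.2894.
ρ = 0.8457; 0.8457 < 1, so it converges for any x₀.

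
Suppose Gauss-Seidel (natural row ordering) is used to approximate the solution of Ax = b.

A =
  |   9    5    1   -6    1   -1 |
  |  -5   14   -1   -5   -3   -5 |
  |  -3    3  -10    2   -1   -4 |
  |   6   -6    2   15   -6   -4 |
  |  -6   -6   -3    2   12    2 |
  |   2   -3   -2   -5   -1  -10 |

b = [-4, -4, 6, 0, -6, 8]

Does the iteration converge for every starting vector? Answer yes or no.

yes

A = D + L + U where D = diag(9, 14, -10, 15, 12, -10).
GS T = -(D+L)⁻¹U: row 0 first, T[0,1] = -(5)/(9) = -0.5556; later rows by forward substitution.
  T[0,:] = [+0.0000, -0.5556, -0.1111, +0.6667, -0.1111, +0.1111]
  T[1,:] = [+0.0000, -0.1984, +0.0317, +0.5952, +0.1746, +0.3968]
  T[2,:] = [+0.0000, +0.1071, +0.0429, +0.1786, -0.0143, -0.3143]
  T[3,:] = [+0.0000, +0.1286, +0.0514, -0.0524, +0.5162, +0.4229]
  T[4,:] = [+0.0000, -0.3716, -0.0375, +0.6843, -0.0579, -0.0617]
  T[5,:] = [+0.0000, -0.1001, -0.0623, -0.1232, -0.3241, -0.2392]
|roots of det(T-λI)|: 0.8538, 0.2105, 0.1501, 0.1501, 0.0262, 0.0000.
ρ = 0.8538; 0.8538 < 1: convergent.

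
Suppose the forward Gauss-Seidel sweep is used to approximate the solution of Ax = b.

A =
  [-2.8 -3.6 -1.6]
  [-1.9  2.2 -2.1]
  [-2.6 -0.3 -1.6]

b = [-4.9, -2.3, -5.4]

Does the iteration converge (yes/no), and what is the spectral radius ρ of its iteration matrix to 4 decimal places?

no, ρ = 1.5527

Split A = D + L + U, D = diag(-2.8, 2.2, -1.6).
Gauss-Seidel: T = -(D+L)⁻¹U, row 0 first, T[0,2] = -(-1.6)/(-2.8) = -0.5714; later rows by forward substitution.
  T[0,:] = [+0.0000, -1.2857, -0.5714]
  T[1,:] = [+0.0000, -1.1104, +0.4610]
  T[2,:] = [+0.0000, +2.2975, +0.8421]
|λ(T)| sorted: 1.5527, 1.2844, 0.0000.
spectral radius ρ = 1.5527; 1.5527 > 1, so it fails to converge.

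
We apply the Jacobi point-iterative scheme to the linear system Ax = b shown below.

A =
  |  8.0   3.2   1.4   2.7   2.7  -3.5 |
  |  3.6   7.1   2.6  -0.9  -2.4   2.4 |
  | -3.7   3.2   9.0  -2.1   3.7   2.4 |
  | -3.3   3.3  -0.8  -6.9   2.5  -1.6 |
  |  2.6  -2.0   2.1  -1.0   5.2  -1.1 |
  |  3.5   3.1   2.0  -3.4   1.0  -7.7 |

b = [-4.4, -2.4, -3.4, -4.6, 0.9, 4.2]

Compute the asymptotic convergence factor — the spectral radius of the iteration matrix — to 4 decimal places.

1.2797

Write A = D+L+U with D = diag(8, 7.1, 9, -6.9, 5.2, -7.7).
Jacobi T = -D⁻¹(L+U): T[3,4] = -(2.5)/(-6.9) = +0.3623; T[3,3] = 0.
  T[0,:] = [+0.0000, -0.4000, -0.1750, -0.3375, -0.3375, +0.4375]
  T[1,:] = [-0.5070, +0.0000, -0.3662, +0.1268, +0.3380, -0.3380]
  T[2,:] = [+0.4111, -0.3556, +0.0000, +0.2333, -0.4111, -0.2667]
  T[3,:] = [-0.4783, +0.4783, -0.1159, +0.0000, +0.3623, -0.2319]
  T[4,:] = [-0.5000, +0.3846, -0.4038, +0.1923, +0.0000, +0.2115]
  T[5,:] = [+0.4545, +0.4026, +0.2597, -0.4416, +0.1299, +0.0000]
moduli |λ_i(T)| = 1.2797, 0.4785, 0.4785, 0.4041, 0.4041, 0.3166.
spectral radius ρ = 1.2797; 1.2797 > 1: divergent.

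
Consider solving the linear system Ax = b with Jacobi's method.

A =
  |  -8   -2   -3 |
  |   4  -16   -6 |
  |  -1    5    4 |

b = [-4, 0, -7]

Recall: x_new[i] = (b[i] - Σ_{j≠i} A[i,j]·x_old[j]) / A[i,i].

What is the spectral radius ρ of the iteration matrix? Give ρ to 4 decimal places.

Let D = diag(-8, -16, 4); L, U the strict triangles.
Jacobi T = -D⁻¹(L+U): T[0,1] = -(-2)/(-8) = -0.2500; T[0,0] = 0.
  T[0,:] = [+0.0000 -0.2500 -0.3750]
  T[1,:] = [+0.2500 +0.0000 -0.3750]
  T[2,:] = [+0.2500 -1.2500 +0.0000]
|λ(T)| sorted: 0.7138, 0.4439, 0.4439.
spectral radius ρ = 0.7138; 0.7138 < 1 ⇒ converges.

0.7138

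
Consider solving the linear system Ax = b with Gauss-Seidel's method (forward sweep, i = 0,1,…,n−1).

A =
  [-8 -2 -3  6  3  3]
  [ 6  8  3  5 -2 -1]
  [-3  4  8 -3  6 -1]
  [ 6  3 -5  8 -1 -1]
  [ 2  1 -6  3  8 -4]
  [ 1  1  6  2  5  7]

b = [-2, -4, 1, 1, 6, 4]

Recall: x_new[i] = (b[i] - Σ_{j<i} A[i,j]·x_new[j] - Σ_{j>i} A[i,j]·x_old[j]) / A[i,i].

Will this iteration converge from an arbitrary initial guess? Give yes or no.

no

Write A = D+L+U with D = diag(-8, 8, 8, 8, 8, 7).
T_GS = -(D+L)⁻¹U: row 0 first, T[0,4] = -(3)/(-8) = +0.3750; later rows by forward substitution.
  T[0,:] = [+0.0000, -0.2500, -0.3750, +0.7500, +0.3750, +0.3750]
  T[1,:] = [+0.0000, +0.1875, -0.0938, -1.1875, -0.0312, -0.1562]
  T[2,:] = [+0.0000, -0.1875, -0.0938, +1.2500, -0.5938, +0.3438]
  T[3,:] = [+0.0000, +0.0000, +0.2578, +0.6641, -0.5156, +0.1172]
  T[4,:] = [+0.0000, -0.1016, -0.0615, +0.6494, -0.3418, +0.6396]
  T[5,:] = [+0.0000, +0.2422, +0.1176, -1.6625, +0.8513, -0.8163]
eigenvalue magnitudes: 1.1678, 0.8465, 0.1203, 0.1203, 0.0220, 0.0000.
ρ = 1.1678; 1.1678 > 1, so it fails to converge.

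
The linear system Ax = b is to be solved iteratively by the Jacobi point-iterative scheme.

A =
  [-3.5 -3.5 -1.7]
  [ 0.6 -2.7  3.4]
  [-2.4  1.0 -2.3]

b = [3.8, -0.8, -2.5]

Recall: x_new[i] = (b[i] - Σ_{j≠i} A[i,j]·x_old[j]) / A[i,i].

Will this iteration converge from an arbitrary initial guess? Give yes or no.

no

Let D = diag(-3.5, -2.7, -2.3); L, U the strict triangles.
T_J = -D⁻¹(L+U): T[2,0] = -(-2.4)/(-2.3) = -1.0435; T[2,2] = 0.
  T[0,:] = [+0.0000 -1.0000 -0.4857]
  T[1,:] = [+0.2222 +0.0000 +1.2593]
  T[2,:] = [-1.0435 +0.4348 +0.0000]
moduli |λ_i(T)| = 1.3347, 0.9743, 0.9743.
spectral radius ρ = 1.3347; 1.3347 > 1 ⇒ diverges.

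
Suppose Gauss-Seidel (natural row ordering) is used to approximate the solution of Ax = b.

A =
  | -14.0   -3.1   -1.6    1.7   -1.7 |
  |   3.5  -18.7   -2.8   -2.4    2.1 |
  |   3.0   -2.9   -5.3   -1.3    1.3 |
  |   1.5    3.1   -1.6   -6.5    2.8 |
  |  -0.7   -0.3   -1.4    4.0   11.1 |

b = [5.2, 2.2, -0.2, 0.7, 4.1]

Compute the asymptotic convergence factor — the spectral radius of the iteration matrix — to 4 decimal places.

Split A = D + L + U, D = diag(-14, -18.7, -5.3, -6.5, 11.1).
T_GS = -(D+L)⁻¹U: row 0 first, T[0,4] = -(-1.7)/(-14) = -0.1214; later rows by forward substitution.
  T[0,:] = [+0.0000  -0.2214  -0.1143  +0.1214  -0.1214]
  T[1,:] = [+0.0000  -0.0414  -0.1711  -0.1056  +0.0896]
  T[2,:] = [+0.0000  -0.1027  +0.0289  -0.1188  +0.1275]
  T[3,:] = [+0.0000  -0.0456  -0.1151  +0.0069  +0.4141]
  T[4,:] = [+0.0000  -0.0116  +0.0333  -0.0127  -0.1384]
|roots of det(T-λI)|: 0.2294, 0.1428, 0.1157, 0.0583, 0.0000.
ρ(T) = max|λ| = 0.2294; 0.2294 < 1, so it converges for any x₀.

0.2294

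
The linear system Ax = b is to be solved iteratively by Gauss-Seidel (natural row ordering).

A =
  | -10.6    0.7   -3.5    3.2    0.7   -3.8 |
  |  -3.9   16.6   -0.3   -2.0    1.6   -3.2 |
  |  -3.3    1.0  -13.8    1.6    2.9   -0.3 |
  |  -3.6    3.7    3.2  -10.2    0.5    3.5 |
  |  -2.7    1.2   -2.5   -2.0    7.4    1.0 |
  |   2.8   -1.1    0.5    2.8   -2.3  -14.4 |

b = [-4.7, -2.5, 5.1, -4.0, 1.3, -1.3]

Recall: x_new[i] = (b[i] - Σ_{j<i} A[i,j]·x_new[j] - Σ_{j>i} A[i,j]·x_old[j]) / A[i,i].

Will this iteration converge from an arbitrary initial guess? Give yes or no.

yes

Write A = D+L+U with D = diag(-10.6, 16.6, -13.8, -10.2, 7.4, -14.4).
GS T = -(D+L)⁻¹U: row 0 first, T[0,3] = -(3.2)/(-10.6) = +0.3019; later rows by forward substitution.
  T[0,:] = [+0.0000 +0.0660 -0.3302 +0.3019 +0.0660 -0.3585]
  T[1,:] = [+0.0000 +0.0155 -0.0595 +0.1914 -0.0809 +0.1085]
  T[2,:] = [+0.0000 -0.0147 +0.0746 +0.0576 +0.1885 +0.0719]
  T[3,:] = [+0.0000 -0.0223 +0.1184 -0.0190 +0.0555 +0.5316]
  T[4,:] = [+0.0000 +0.0106 -0.0536 +0.0934 +0.1159 -0.1156]
  T[5,:] = [+0.0000 +0.0051 -0.0255 +0.0275 +0.0178 +0.0463]
|λ(T)| sorted: 0.1670, 0.1287, 0.0655, 0.0655, 0.0019, 0.0000.
spectral radius ρ = 0.1670; 0.1670 < 1, so it converges for any x₀.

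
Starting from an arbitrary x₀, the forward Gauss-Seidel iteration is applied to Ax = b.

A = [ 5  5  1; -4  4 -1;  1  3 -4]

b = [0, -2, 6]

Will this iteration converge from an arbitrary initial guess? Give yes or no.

A = D + L + U where D = diag(5, 4, -4).
T_GS = -(D+L)⁻¹U: row 0 first, T[0,1] = -(5)/(5) = -1.0000; later rows by forward substitution.
  T[0,:] = [+0.0000  -1.0000  -0.2000]
  T[1,:] = [+0.0000  -1.0000  +0.0500]
  T[2,:] = [+0.0000  -1.0000  -0.0125]
moduli |λ_i(T)| = 0.9465, 0.0660, 0.0000.
spectral radius ρ = 0.9465; 0.9465 < 1: convergent.

yes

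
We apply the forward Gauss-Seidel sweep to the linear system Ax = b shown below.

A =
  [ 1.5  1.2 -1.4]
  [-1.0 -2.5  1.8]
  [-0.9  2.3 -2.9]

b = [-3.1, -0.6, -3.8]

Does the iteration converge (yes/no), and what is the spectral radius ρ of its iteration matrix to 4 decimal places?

yes, ρ = 0.6022

A = D + L + U where D = diag(1.5, -2.5, -2.9).
Gauss-Seidel: T = -(D+L)⁻¹U, row 0 first, T[0,2] = -(-1.4)/(1.5) = +0.9333; later rows by forward substitution.
  T[0,:] = [+0.0000, -0.8000, +0.9333]
  T[1,:] = [+0.0000, +0.3200, +0.3467]
  T[2,:] = [+0.0000, +0.5021, -0.0147]
eigenvalue magnitudes: 0.6022, 0.2969, 0.0000.
ρ(T) = max|λ| = 0.6022; 0.6022 < 1 ⇒ converges.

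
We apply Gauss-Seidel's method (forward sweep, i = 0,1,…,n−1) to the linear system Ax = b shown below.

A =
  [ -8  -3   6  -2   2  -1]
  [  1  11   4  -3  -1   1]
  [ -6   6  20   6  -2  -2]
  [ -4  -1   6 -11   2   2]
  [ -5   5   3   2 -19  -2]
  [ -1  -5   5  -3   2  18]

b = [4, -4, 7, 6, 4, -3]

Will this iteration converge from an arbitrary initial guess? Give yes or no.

Let D = diag(-8, 11, 20, -11, -19, 18); L, U the strict triangles.
T_GS = -(D+L)⁻¹U: row 0 first, T[0,2] = -(6)/(-8) = +0.7500; later rows by forward substitution.
  T[0,:] = [+0.0000, -0.3750, +0.7500, -0.2500, +0.2500, -0.1250]
  T[1,:] = [+0.0000, +0.0341, -0.4318, +0.2955, +0.0682, -0.0795]
  T[2,:] = [+0.0000, -0.1227, +0.3545, -0.4636, +0.1545, +0.0864]
  T[3,:] = [+0.0000, +0.0663, -0.0401, -0.1888, +0.1690, +0.2816]
  T[4,:] = [+0.0000, +0.0953, -0.2592, +0.0505, -0.0057, -0.0500]
  T[5,:] = [+0.0000, +0.0232, -0.1546, +0.1599, +0.0187, -0.0005]
|eigenvalues of T|: 0.5651, 0.2241, 0.1294, 0.1294, 0.0205, 0.0000.
ρ(T) = max|λ| = 0.5651; 0.5651 < 1, so it converges for any x₀.

yes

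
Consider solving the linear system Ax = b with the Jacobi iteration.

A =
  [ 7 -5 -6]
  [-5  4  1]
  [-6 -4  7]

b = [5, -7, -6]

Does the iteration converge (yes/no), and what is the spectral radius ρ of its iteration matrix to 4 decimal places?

Write A = D+L+U with D = diag(7, 4, 7).
Jacobi: T = -D⁻¹(L+U), T[1,0] = -(-5)/(4) = +1.2500; T[1,1] = 0.
  T[0,:] = [+0.0000 +0.7143 +0.8571]
  T[1,:] = [+1.2500 +0.0000 -0.2500]
  T[2,:] = [+0.8571 +0.5714 +0.0000]
|λ(T)| sorted: 1.3508, 1.0163, 0.3345.
ρ = 1.3508; 1.3508 > 1, so it fails to converge.

no, ρ = 1.3508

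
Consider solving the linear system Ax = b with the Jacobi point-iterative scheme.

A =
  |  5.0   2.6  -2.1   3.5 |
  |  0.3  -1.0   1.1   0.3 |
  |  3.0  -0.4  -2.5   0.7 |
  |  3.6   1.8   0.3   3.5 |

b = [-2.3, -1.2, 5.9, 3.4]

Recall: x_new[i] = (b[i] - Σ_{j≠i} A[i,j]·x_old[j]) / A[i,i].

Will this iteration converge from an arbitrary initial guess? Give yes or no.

Split A = D + L + U, D = diag(5, -1, -2.5, 3.5).
T_J = -D⁻¹(L+U): T[3,1] = -(1.8)/(3.5) = -0.5143; T[3,3] = 0.
  T[0,:] = [+0.0000, -0.5200, +0.4200, -0.7000]
  T[1,:] = [+0.3000, +0.0000, +1.1000, +0.3000]
  T[2,:] = [+1.2000, -0.1600, +0.0000, +0.2800]
  T[3,:] = [-1.0286, -0.5143, -0.0857, +0.0000]
|λ(T)| sorted: 1.3063, 0.9770, 0.8192, 0.8192.
ρ(T) = max|λ| = 1.3063; 1.3063 > 1: divergent.

no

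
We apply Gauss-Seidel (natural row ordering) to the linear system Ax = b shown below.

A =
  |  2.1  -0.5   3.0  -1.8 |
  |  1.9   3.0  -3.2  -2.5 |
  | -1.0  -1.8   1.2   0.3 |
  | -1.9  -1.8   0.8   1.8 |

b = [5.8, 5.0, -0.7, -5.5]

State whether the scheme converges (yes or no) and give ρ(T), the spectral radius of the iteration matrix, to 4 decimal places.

no, ρ = 1.4851

Diagonal D = diag(2.1, 3, 1.2, 1.8); L, U strict lower/upper.
Gauss-Seidel: T = -(D+L)⁻¹U, row 0 first, T[0,1] = -(-0.5)/(2.1) = +0.2381; later rows by forward substitution.
  T[0,:] = [+0.0000, +0.2381, -1.4286, +0.8571]
  T[1,:] = [+0.0000, -0.1508, +1.9714, +0.2905]
  T[2,:] = [+0.0000, -0.0278, +1.7667, +0.9000]
  T[3,:] = [+0.0000, +0.1129, -0.3217, +0.7952]
|roots of det(T-λI)|: 1.4851, 0.9724, 0.0464, 0.0000.
ρ = 1.4851; 1.4851 > 1 ⇒ diverges.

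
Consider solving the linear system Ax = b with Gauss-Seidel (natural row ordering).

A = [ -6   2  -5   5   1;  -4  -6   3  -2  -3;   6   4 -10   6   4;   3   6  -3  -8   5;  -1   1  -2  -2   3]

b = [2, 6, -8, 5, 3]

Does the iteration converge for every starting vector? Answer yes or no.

Diagonal D = diag(-6, -6, -10, -8, 3); L, U strict lower/upper.
GS T = -(D+L)⁻¹U: row 0 first, T[0,1] = -(2)/(-6) = +0.3333; later rows by forward substitution.
  T[0,:] = [+0.0000  +0.3333  -0.8333  +0.8333  +0.1667]
  T[1,:] = [+0.0000  -0.2222  +1.0556  -0.8889  -0.6111]
  T[2,:] = [+0.0000  +0.1111  -0.0778  +0.7444  +0.2556]
  T[3,:] = [+0.0000  -0.0833  +0.5083  -0.6333  +0.1333]
  T[4,:] = [+0.0000  +0.2037  -0.3426  +0.6481  +0.5185]
|λ(T)| sorted: 1.1609, 0.5381, 0.1826, 0.1826, 0.0000.
ρ = 1.1609; 1.1609 > 1, so it fails to converge.

no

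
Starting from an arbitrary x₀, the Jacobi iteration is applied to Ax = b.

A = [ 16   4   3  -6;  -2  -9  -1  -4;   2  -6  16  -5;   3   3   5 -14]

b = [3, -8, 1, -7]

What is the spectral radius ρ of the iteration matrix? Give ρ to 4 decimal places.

0.5185

Diagonal D = diag(16, -9, 16, -14); L, U strict lower/upper.
T_J = -D⁻¹(L+U): T[1,0] = -(-2)/(-9) = -0.2222; T[1,1] = 0.
  T[0,:] = [+0.0000 -0.2500 -0.1875 +0.3750]
  T[1,:] = [-0.2222 +0.0000 -0.1111 -0.4444]
  T[2,:] = [-0.1250 +0.3750 +0.0000 +0.3125]
  T[3,:] = [+0.2143 +0.2143 +0.3571 +0.0000]
|roots of det(T-λI)|: 0.5185, 0.4044, 0.4044, 0.0505.
ρ = 0.5185; 0.5185 < 1, so it converges for any x₀.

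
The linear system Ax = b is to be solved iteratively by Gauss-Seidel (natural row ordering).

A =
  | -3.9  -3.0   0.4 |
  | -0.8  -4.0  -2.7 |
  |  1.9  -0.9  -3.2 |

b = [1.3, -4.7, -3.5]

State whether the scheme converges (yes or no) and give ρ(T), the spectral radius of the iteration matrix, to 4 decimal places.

yes, ρ = 0.7971

Let D = diag(-3.9, -4, -3.2); L, U the strict triangles.
T_GS = -(D+L)⁻¹U: row 0 first, T[0,1] = -(-3)/(-3.9) = -0.7692; later rows by forward substitution.
  T[0,:] = [+0.0000  -0.7692  +0.1026]
  T[1,:] = [+0.0000  +0.1538  -0.6955]
  T[2,:] = [+0.0000  -0.5000  +0.2565]
moduli |λ_i(T)| = 0.7971, 0.3868, 0.0000.
ρ = 0.7971; 0.7971 < 1 ⇒ converges.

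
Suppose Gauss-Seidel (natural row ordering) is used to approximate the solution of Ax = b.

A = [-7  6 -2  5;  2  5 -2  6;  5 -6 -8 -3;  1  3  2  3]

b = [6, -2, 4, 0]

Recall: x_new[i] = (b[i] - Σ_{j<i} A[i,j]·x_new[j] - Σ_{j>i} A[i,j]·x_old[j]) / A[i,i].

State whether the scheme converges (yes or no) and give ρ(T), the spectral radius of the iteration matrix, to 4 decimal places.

Write A = D+L+U with D = diag(-7, 5, -8, 3).
T_GS = -(D+L)⁻¹U: row 0 first, T[0,2] = -(-2)/(-7) = -0.2857; later rows by forward substitution.
  T[0,:] = [+0.0000, +0.8571, -0.2857, +0.7143]
  T[1,:] = [+0.0000, -0.3429, +0.5143, -1.4857]
  T[2,:] = [+0.0000, +0.7929, -0.5643, +1.1857]
  T[3,:] = [+0.0000, -0.4714, -0.0429, +0.4571]
eigenvalue magnitudes: 1.3642, 0.9474, 0.0332, 0.0000.
ρ = 1.3642; 1.3642 > 1 ⇒ diverges.

no, ρ = 1.3642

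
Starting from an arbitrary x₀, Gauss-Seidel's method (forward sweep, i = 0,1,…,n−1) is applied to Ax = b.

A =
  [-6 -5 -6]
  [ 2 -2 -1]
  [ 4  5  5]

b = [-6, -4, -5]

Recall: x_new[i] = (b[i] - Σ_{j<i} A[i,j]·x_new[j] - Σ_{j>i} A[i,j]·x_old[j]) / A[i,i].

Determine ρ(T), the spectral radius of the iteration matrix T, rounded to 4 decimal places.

1.1855

Split A = D + L + U, D = diag(-6, -2, 5).
Gauss-Seidel: T = -(D+L)⁻¹U, row 0 first, T[0,1] = -(-5)/(-6) = -0.8333; later rows by forward substitution.
  T[0,:] = [+0.0000  -0.8333  -1.0000]
  T[1,:] = [+0.0000  -0.8333  -1.5000]
  T[2,:] = [+0.0000  +1.5000  +2.3000]
|eigenvalues of T|: 1.1855, 0.2812, 0.0000.
spectral radius ρ = 1.1855; 1.1855 > 1 ⇒ diverges.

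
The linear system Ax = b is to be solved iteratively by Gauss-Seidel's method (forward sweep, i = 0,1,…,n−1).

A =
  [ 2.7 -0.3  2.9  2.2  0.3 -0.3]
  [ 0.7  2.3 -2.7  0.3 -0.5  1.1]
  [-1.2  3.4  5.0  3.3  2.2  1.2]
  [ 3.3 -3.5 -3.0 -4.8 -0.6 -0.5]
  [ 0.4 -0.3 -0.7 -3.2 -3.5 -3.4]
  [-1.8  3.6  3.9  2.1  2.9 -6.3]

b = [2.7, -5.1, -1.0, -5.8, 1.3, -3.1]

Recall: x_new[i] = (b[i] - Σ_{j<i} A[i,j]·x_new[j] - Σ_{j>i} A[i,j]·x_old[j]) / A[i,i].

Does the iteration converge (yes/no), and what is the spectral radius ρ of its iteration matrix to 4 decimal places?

no, ρ = 1.5023

Let D = diag(2.7, 2.3, 5, -4.8, -3.5, -6.3); L, U the strict triangles.
Gauss-Seidel: T = -(D+L)⁻¹U, row 0 first, T[0,3] = -(2.2)/(2.7) = -0.8148; later rows by forward substitution.
  T[0,:] = [+0.0000, +0.1111, -1.0741, -0.8148, -0.1111, +0.1111]
  T[1,:] = [+0.0000, -0.0338, +1.5008, +0.1176, +0.2512, -0.5121]
  T[2,:] = [+0.0000, +0.0497, -1.2783, -0.9355, -0.6375, +0.1349]
  T[3,:] = [+0.0000, +0.0700, -1.0338, -0.0612, +0.0139, +0.2613]
  T[4,:] = [+0.0000, -0.0583, +0.9495, +0.1399, +0.0806, -1.1807]
  T[5,:] = [+0.0000, -0.0238, +0.4656, -0.2352, -0.1776, -0.6973]
|roots of det(T-λI)|: 1.5023, 0.9841, 0.4742, 0.0653, 0.0653, 0.0000.
ρ(T) = max|λ| = 1.5023; 1.5023 > 1 ⇒ diverges.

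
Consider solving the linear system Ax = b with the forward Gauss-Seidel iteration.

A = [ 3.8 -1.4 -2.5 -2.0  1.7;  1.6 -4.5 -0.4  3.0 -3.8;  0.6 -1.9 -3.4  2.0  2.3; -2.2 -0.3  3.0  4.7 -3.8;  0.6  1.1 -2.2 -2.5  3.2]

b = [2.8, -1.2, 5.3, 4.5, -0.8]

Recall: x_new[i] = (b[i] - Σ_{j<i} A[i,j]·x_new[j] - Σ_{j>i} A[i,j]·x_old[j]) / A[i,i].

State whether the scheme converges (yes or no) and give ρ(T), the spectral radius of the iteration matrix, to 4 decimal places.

no, ρ = 1.1353

Split A = D + L + U, D = diag(3.8, -4.5, -3.4, 4.7, 3.2).
Gauss-Seidel: T = -(D+L)⁻¹U, row 0 first, T[0,1] = -(-1.4)/(3.8) = +0.3684; later rows by forward substitution.
  T[0,:] = [+0.0000  +0.3684  +0.6579  +0.5263  -0.4474]
  T[1,:] = [+0.0000  +0.1310  +0.1450  +0.8538  -1.0035]
  T[2,:] = [+0.0000  -0.0082  +0.0351  +0.2040  +1.1583]
  T[3,:] = [+0.0000  +0.1860  +0.2948  +0.1707  -0.2043]
  T[4,:] = [+0.0000  +0.0256  +0.0812  -0.1186  +1.0656]
|λ(T)| sorted: 1.1353, 0.6187, 0.3632, 0.0114, 0.0000.
spectral radius ρ = 1.1353; 1.1353 > 1 ⇒ diverges.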